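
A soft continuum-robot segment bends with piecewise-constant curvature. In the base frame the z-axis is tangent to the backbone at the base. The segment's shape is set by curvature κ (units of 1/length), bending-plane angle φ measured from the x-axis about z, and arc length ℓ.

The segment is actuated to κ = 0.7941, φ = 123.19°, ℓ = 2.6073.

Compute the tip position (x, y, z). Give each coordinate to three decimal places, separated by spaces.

θ = κ·ℓ = 0.7941 × 2.6073 = 2.07046 rad
ρ = (1 − cos θ)/κ = (1 − -0.47913)/0.7941 = 1.86265
z = sin θ / κ = 0.87775/0.7941 = 1.10533
x = ρ cos φ = 1.86265 × cos(123.19°) = -1.01964
y = ρ sin φ = 1.86265 × sin(123.19°) = 1.55877

-1.020 1.559 1.105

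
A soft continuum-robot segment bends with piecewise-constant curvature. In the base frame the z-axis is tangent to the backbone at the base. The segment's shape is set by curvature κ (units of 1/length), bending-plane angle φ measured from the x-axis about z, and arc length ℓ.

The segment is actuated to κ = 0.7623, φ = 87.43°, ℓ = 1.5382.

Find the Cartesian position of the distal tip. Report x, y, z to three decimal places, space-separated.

0.036 0.802 1.209

θ = κ·ℓ = 0.7623 × 1.5382 = 1.17257 rad
ρ = (1 − cos θ)/κ = (1 − 0.38778)/0.7623 = 0.80312
z = sin θ / κ = 0.92175/0.7623 = 1.20917
x = ρ cos φ = 0.80312 × cos(87.43°) = 0.03601
y = ρ sin φ = 0.80312 × sin(87.43°) = 0.80231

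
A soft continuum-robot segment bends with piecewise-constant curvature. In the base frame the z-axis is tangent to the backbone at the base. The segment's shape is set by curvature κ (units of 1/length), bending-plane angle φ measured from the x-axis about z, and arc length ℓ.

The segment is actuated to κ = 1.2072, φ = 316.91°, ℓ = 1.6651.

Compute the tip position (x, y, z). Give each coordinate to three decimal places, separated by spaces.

θ = κ·ℓ = 1.2072 × 1.6651 = 2.01011 rad
ρ = (1 − cos θ)/κ = (1 − -0.42532)/1.2072 = 1.18068
z = sin θ / κ = 0.90504/1.2072 = 0.74971
x = ρ cos φ = 1.18068 × cos(316.91°) = 0.86223
y = ρ sin φ = 1.18068 × sin(316.91°) = -0.80658

0.862 -0.807 0.750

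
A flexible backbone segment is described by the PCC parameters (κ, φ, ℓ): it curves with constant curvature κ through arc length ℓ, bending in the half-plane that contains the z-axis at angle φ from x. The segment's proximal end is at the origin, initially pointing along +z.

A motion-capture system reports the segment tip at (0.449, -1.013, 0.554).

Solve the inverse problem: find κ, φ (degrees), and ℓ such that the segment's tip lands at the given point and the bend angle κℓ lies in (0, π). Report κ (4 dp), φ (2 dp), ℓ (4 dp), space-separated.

ρ = √(x²+y²) = √(0.449² + -1.013²) = 1.10805
φ = atan2(y, x) mod 360° = atan2(-1.013, 0.449) = 293.9047°
|p|² = ρ² + z² = 1.10805² + 0.554² = 1.53469
κ = 2ρ / |p|² = 2×1.10805 / 1.53469 = 1.44401
θ = 2·atan2(ρ, z) = 2·atan2(1.10805, 0.554) = 2.21433 rad
ℓ = θ/κ = 2.21433/1.44401 = 1.53346

1.4440 293.90 1.5335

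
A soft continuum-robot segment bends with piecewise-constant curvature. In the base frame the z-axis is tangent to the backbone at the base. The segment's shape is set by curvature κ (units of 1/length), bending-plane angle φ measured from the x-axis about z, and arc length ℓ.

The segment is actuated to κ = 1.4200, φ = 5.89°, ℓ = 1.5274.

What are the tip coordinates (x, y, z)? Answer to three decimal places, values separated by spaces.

θ = κ·ℓ = 1.4200 × 1.5274 = 2.16891 rad
ρ = (1 − cos θ)/κ = (1 − -0.56308)/1.4200 = 1.10076
z = sin θ / κ = 0.82640/1.4200 = 0.58197
x = ρ cos φ = 1.10076 × cos(5.89°) = 1.09495
y = ρ sin φ = 1.10076 × sin(5.89°) = 0.11296

1.095 0.113 0.582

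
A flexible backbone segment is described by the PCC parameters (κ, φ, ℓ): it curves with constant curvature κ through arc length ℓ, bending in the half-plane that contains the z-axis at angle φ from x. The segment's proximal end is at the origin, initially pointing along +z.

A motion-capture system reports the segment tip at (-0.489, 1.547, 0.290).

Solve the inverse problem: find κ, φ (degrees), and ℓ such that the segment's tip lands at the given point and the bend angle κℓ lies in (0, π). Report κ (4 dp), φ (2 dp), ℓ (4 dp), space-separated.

ρ = √(x²+y²) = √(-0.489² + 1.547²) = 1.62245
φ = atan2(y, x) mod 360° = atan2(1.547, -0.489) = 107.5415°
|p|² = ρ² + z² = 1.62245² + 0.290² = 2.71643
κ = 2ρ / |p|² = 2×1.62245 / 2.71643 = 1.19454
θ = 2·atan2(ρ, z) = 2·atan2(1.62245, 0.290) = 2.78784 rad
ℓ = θ/κ = 2.78784/1.19454 = 2.33382

1.1945 107.54 2.3338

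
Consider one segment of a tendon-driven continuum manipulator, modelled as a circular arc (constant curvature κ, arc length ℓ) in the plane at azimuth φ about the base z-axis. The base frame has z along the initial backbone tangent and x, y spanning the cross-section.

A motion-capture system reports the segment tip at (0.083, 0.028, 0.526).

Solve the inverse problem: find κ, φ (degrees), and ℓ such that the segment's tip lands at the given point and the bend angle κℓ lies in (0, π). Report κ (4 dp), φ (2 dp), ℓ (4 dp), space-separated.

ρ = √(x²+y²) = √(0.083² + 0.028²) = 0.08760
φ = atan2(y, x) mod 360° = atan2(0.028, 0.083) = 18.6418°
|p|² = ρ² + z² = 0.08760² + 0.526² = 0.28435
κ = 2ρ / |p|² = 2×0.08760 / 0.28435 = 0.61611
θ = 2·atan2(ρ, z) = 2·atan2(0.08760, 0.526) = 0.33003 rad
ℓ = θ/κ = 0.33003/0.61611 = 0.53567

0.6161 18.64 0.5357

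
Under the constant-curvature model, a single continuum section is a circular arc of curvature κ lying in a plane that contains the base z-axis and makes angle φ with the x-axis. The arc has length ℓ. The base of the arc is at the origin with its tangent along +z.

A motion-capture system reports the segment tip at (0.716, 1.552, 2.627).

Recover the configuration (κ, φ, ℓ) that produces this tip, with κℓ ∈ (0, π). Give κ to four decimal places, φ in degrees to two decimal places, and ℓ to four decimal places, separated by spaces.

0.3480 65.23 3.3149

ρ = √(x²+y²) = √(0.716² + 1.552²) = 1.70920
φ = atan2(y, x) mod 360° = atan2(1.552, 0.716) = 65.2342°
|p|² = ρ² + z² = 1.70920² + 2.627² = 9.82249
κ = 2ρ / |p|² = 2×1.70920 / 9.82249 = 0.34802
θ = 2·atan2(ρ, z) = 2·atan2(1.70920, 2.627) = 1.15363 rad
ℓ = θ/κ = 1.15363/0.34802 = 3.31487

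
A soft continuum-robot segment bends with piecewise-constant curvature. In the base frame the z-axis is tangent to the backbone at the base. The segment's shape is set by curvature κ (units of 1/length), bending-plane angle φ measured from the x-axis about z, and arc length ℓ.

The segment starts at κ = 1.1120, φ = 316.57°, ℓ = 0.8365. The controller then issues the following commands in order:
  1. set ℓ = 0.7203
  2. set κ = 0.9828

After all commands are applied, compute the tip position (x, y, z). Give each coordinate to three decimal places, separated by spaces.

0.178 -0.168 0.662

initial: κ=1.1120, φ=316.57°, ℓ=0.8365
cmd 1: set ℓ=0.7203 → (κ,φ,ℓ)=(1.1120,316.57°,0.7203) → tip=(0.1985,-0.1879,0.6457)
cmd 2: set κ=0.9828 → (κ,φ,ℓ)=(0.9828,316.57°,0.7203) → tip=(0.1775,-0.1681,0.6616)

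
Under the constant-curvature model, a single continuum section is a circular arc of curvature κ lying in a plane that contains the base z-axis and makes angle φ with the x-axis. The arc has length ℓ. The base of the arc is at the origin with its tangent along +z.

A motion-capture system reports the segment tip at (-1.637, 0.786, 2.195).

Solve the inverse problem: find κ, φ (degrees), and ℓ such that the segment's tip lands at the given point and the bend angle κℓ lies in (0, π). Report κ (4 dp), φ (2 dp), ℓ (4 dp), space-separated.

ρ = √(x²+y²) = √(-1.637² + 0.786²) = 1.81592
φ = atan2(y, x) mod 360° = atan2(0.786, -1.637) = 154.3522°
|p|² = ρ² + z² = 1.81592² + 2.195² = 8.11559
κ = 2ρ / |p|² = 2×1.81592 / 8.11559 = 0.44751
θ = 2·atan2(ρ, z) = 2·atan2(1.81592, 2.195) = 1.38233 rad
ℓ = θ/κ = 1.38233/0.44751 = 3.08891

0.4475 154.35 3.0889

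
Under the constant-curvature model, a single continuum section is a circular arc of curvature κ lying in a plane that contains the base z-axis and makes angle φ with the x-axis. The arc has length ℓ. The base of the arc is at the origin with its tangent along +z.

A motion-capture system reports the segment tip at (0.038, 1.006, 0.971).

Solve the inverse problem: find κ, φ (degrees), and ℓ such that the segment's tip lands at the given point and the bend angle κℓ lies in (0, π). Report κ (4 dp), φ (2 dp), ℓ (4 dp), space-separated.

ρ = √(x²+y²) = √(0.038² + 1.006²) = 1.00672
φ = atan2(y, x) mod 360° = atan2(1.006, 0.038) = 87.8368°
|p|² = ρ² + z² = 1.00672² + 0.971² = 1.95632
κ = 2ρ / |p|² = 2×1.00672 / 1.95632 = 1.02919
θ = 2·atan2(ρ, z) = 2·atan2(1.00672, 0.971) = 1.60691 rad
ℓ = θ/κ = 1.60691/1.02919 = 1.56133

1.0292 87.84 1.5613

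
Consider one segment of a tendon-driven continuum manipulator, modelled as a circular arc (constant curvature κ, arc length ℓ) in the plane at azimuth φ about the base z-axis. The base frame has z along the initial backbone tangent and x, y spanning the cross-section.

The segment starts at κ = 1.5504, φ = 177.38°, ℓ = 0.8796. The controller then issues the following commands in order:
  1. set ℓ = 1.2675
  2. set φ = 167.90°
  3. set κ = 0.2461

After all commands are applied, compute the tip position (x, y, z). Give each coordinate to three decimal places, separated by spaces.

-0.192 0.041 1.247

initial: κ=1.5504, φ=177.38°, ℓ=0.8796
cmd 1: set ℓ=1.2675 → (κ,φ,ℓ)=(1.5504,177.38°,1.2675) → tip=(-0.8919,0.0408,0.5955)
cmd 2: set φ=167.90° → (κ,φ,ℓ)=(1.5504,167.90°,1.2675) → tip=(-0.8730,0.1871,0.5955)
cmd 3: set κ=0.2461 → (κ,φ,ℓ)=(0.2461,167.90°,1.2675) → tip=(-0.1917,0.0411,1.2470)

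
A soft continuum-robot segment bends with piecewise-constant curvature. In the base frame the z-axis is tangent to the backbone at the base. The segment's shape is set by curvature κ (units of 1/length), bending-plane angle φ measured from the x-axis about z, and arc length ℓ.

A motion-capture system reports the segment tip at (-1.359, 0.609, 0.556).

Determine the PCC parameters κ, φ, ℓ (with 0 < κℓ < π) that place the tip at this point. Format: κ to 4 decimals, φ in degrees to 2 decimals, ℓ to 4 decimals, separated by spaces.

ρ = √(x²+y²) = √(-1.359² + 0.609²) = 1.48922
φ = atan2(y, x) mod 360° = atan2(0.609, -1.359) = 155.8617°
|p|² = ρ² + z² = 1.48922² + 0.556² = 2.52690
κ = 2ρ / |p|² = 2×1.48922 / 2.52690 = 1.17869
θ = 2·atan2(ρ, z) = 2·atan2(1.48922, 0.556) = 2.42694 rad
ℓ = θ/κ = 2.42694/1.17869 = 2.05902

1.1787 155.86 2.0590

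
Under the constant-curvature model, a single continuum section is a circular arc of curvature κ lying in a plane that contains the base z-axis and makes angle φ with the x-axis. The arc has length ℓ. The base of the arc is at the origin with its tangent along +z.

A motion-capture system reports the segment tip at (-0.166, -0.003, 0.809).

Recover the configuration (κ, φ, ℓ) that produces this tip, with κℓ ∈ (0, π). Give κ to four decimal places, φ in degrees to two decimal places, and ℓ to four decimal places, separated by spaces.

0.4869 181.04 0.8315

ρ = √(x²+y²) = √(-0.166² + -0.003²) = 0.16603
φ = atan2(y, x) mod 360° = atan2(-0.003, -0.166) = 181.0354°
|p|² = ρ² + z² = 0.16603² + 0.809² = 0.68205
κ = 2ρ / |p|² = 2×0.16603 / 0.68205 = 0.48685
θ = 2·atan2(ρ, z) = 2·atan2(0.16603, 0.809) = 0.40483 rad
ℓ = θ/κ = 0.40483/0.48685 = 0.83153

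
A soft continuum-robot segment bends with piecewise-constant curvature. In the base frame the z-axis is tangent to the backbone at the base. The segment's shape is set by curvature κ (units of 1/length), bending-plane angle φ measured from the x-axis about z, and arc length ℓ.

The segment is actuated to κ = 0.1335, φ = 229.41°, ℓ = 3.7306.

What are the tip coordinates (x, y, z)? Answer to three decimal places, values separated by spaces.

θ = κ·ℓ = 0.1335 × 3.7306 = 0.49804 rad
ρ = (1 − cos θ)/κ = (1 − 0.87852)/0.1335 = 0.90994
z = sin θ / κ = 0.47770/0.1335 = 3.57828
x = ρ cos φ = 0.90994 × cos(229.41°) = -0.59205
y = ρ sin φ = 0.90994 × sin(229.41°) = -0.69100

-0.592 -0.691 3.578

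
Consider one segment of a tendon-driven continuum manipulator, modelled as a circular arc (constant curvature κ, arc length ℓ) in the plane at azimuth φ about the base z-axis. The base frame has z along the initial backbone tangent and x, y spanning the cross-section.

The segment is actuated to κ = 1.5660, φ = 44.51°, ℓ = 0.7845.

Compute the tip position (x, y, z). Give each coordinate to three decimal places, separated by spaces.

θ = κ·ℓ = 1.5660 × 0.7845 = 1.22853 rad
ρ = (1 − cos θ)/κ = (1 − 0.33563)/1.5660 = 0.42425
z = sin θ / κ = 0.94200/1.5660 = 0.60153
x = ρ cos φ = 0.42425 × cos(44.51°) = 0.30254
y = ρ sin φ = 0.42425 × sin(44.51°) = 0.29741

0.303 0.297 0.602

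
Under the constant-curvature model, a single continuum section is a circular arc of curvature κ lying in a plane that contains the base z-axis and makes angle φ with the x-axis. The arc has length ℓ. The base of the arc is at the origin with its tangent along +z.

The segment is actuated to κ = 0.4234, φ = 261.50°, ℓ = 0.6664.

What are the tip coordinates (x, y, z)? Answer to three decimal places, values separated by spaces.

-0.014 -0.092 0.658

θ = κ·ℓ = 0.4234 × 0.6664 = 0.28215 rad
ρ = (1 − cos θ)/κ = (1 − 0.96046)/0.4234 = 0.09339
z = sin θ / κ = 0.27842/0.4234 = 0.65759
x = ρ cos φ = 0.09339 × cos(261.50°) = -0.01380
y = ρ sin φ = 0.09339 × sin(261.50°) = -0.09237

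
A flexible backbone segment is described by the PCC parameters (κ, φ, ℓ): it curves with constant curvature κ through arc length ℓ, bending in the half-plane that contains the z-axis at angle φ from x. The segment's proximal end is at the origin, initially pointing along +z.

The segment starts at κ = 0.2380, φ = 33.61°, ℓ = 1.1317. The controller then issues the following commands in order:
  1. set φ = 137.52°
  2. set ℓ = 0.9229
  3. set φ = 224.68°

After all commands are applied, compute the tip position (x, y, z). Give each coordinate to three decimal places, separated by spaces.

-0.072 -0.071 0.915

initial: κ=0.2380, φ=33.61°, ℓ=1.1317
cmd 1: set φ=137.52° → (κ,φ,ℓ)=(0.2380,137.52°,1.1317) → tip=(-0.1117,0.1023,1.1181)
cmd 2: set ℓ=0.9229 → (κ,φ,ℓ)=(0.2380,137.52°,0.9229) → tip=(-0.0745,0.0682,0.9155)
cmd 3: set φ=224.68° → (κ,φ,ℓ)=(0.2380,224.68°,0.9229) → tip=(-0.0718,-0.0710,0.9155)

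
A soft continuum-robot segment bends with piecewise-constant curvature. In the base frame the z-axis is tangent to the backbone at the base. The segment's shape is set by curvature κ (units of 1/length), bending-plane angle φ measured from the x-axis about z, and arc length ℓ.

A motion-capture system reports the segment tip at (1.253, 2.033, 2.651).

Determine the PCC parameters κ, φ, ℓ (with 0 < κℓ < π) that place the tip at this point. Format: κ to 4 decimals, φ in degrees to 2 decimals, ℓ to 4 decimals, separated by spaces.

0.3752 58.35 3.9091

ρ = √(x²+y²) = √(1.253² + 2.033²) = 2.38812
φ = atan2(y, x) mod 360° = atan2(2.033, 1.253) = 58.3532°
|p|² = ρ² + z² = 2.38812² + 2.651² = 12.73090
κ = 2ρ / |p|² = 2×2.38812 / 12.73090 = 0.37517
θ = 2·atan2(ρ, z) = 2·atan2(2.38812, 2.651) = 1.46655 rad
ℓ = θ/κ = 1.46655/0.37517 = 3.90905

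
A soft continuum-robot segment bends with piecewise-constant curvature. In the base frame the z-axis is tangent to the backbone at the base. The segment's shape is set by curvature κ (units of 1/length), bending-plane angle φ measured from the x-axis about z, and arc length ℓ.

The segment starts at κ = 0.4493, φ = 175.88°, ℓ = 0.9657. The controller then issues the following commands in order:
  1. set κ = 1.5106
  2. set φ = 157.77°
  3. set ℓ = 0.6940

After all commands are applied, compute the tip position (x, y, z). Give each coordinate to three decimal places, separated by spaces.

-0.307 0.125 0.574

initial: κ=0.4493, φ=175.88°, ℓ=0.9657
cmd 1: set κ=1.5106 → (κ,φ,ℓ)=(1.5106,175.88°,0.9657) → tip=(-0.5865,0.0422,0.6578)
cmd 2: set φ=157.77° → (κ,φ,ℓ)=(1.5106,157.77°,0.9657) → tip=(-0.5443,0.2225,0.6578)
cmd 3: set ℓ=0.6940 → (κ,φ,ℓ)=(1.5106,157.77°,0.6940) → tip=(-0.3070,0.1255,0.5737)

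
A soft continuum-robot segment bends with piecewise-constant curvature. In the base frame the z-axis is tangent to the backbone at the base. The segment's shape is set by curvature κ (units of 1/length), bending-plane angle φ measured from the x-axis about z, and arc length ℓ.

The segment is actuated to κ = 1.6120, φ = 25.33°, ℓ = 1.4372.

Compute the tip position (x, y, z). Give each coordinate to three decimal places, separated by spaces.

0.941 0.446 0.456

θ = κ·ℓ = 1.6120 × 1.4372 = 2.31677 rad
ρ = (1 − cos θ)/κ = (1 − -0.67868)/1.6120 = 1.04137
z = sin θ / κ = 0.73443/1.6120 = 0.45560
x = ρ cos φ = 1.04137 × cos(25.33°) = 0.94125
y = ρ sin φ = 1.04137 × sin(25.33°) = 0.44553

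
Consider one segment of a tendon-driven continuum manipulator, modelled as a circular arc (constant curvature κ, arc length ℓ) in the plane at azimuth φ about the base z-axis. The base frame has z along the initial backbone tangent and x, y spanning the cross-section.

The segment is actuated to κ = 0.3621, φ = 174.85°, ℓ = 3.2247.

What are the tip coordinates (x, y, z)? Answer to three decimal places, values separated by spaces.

-1.671 0.151 2.540

θ = κ·ℓ = 0.3621 × 3.2247 = 1.16766 rad
ρ = (1 − cos θ)/κ = (1 − 0.39230)/0.3621 = 1.67826
z = sin θ / κ = 0.91984/0.3621 = 2.54028
x = ρ cos φ = 1.67826 × cos(174.85°) = -1.67149
y = ρ sin φ = 1.67826 × sin(174.85°) = 0.15065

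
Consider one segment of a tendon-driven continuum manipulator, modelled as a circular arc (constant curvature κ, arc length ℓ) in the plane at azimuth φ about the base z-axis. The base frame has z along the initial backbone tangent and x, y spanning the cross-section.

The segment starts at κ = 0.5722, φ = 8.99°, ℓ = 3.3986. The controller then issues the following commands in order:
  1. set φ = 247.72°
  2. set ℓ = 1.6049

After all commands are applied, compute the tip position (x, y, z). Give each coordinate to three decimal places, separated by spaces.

initial: κ=0.5722, φ=8.99°, ℓ=3.3986
cmd 1: set φ=247.72° → (κ,φ,ℓ)=(0.5722,247.72°,3.3986) → tip=(-0.9046,-2.2078,1.6269)
cmd 2: set ℓ=1.6049 → (κ,φ,ℓ)=(0.5722,247.72°,1.6049) → tip=(-0.2603,-0.6353,1.3886)

-0.260 -0.635 1.389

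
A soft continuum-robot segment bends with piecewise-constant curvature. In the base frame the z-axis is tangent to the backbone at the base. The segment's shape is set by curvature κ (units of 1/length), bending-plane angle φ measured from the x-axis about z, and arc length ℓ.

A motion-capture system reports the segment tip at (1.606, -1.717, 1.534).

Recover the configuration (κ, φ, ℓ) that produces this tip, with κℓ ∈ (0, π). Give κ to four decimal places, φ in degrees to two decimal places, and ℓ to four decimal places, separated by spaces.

ρ = √(x²+y²) = √(1.606² + -1.717²) = 2.35103
φ = atan2(y, x) mod 360° = atan2(-1.717, 1.606) = 313.0868°
|p|² = ρ² + z² = 2.35103² + 1.534² = 7.88048
κ = 2ρ / |p|² = 2×2.35103 / 7.88048 = 0.59667
θ = 2·atan2(ρ, z) = 2·atan2(2.35103, 1.534) = 1.98536 rad
ℓ = θ/κ = 1.98536/0.59667 = 3.32739

0.5967 313.09 3.3274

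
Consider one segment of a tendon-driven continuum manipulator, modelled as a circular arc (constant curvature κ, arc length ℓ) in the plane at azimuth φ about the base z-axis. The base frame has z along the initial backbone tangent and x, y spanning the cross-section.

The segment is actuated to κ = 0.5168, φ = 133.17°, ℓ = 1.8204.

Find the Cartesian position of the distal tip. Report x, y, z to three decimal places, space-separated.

-0.544 0.580 1.564

θ = κ·ℓ = 0.5168 × 1.8204 = 0.94078 rad
ρ = (1 − cos θ)/κ = (1 − 0.58916)/0.5168 = 0.79498
z = sin θ / κ = 0.80802/0.5168 = 1.56351
x = ρ cos φ = 0.79498 × cos(133.17°) = -0.54390
y = ρ sin φ = 0.79498 × sin(133.17°) = 0.57980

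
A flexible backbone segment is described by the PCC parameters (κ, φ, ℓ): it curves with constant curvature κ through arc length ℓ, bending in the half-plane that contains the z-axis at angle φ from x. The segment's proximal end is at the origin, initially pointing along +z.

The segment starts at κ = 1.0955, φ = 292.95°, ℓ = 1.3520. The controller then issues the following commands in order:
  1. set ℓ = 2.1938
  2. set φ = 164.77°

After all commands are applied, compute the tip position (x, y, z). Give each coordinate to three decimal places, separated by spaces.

initial: κ=1.0955, φ=292.95°, ℓ=1.3520
cmd 1: set ℓ=2.1938 → (κ,φ,ℓ)=(1.0955,292.95°,2.1938) → tip=(0.6192,-1.4623,0.6143)
cmd 2: set φ=164.77° → (κ,φ,ℓ)=(1.0955,164.77°,2.1938) → tip=(-1.5322,0.4172,0.6143)

-1.532 0.417 0.614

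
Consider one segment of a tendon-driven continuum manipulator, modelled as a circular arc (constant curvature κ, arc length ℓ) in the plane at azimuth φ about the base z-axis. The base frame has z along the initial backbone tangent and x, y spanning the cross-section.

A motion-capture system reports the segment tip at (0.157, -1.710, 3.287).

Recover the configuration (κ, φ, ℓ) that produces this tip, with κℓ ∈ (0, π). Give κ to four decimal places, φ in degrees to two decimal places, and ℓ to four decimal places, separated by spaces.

0.2497 275.25 3.8557

ρ = √(x²+y²) = √(0.157² + -1.710²) = 1.71719
φ = atan2(y, x) mod 360° = atan2(-1.710, 0.157) = 275.2458°
|p|² = ρ² + z² = 1.71719² + 3.287² = 13.75312
κ = 2ρ / |p|² = 2×1.71719 / 13.75312 = 0.24972
θ = 2·atan2(ρ, z) = 2·atan2(1.71719, 3.287) = 0.96284 rad
ℓ = θ/κ = 0.96284/0.24972 = 3.85574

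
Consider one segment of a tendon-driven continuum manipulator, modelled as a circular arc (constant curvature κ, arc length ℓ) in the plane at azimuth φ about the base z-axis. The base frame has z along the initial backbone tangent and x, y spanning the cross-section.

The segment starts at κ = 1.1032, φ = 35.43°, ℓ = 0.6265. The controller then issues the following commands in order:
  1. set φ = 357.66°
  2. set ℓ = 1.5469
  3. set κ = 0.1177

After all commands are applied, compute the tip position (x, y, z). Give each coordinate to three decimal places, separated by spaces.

initial: κ=1.1032, φ=35.43°, ℓ=0.6265
cmd 1: set φ=357.66° → (κ,φ,ℓ)=(1.1032,357.66°,0.6265) → tip=(0.2078,-0.0085,0.5778)
cmd 2: set ℓ=1.5469 → (κ,φ,ℓ)=(1.1032,357.66°,1.5469) → tip=(1.0283,-0.0420,0.8981)
cmd 3: set κ=0.1177 → (κ,φ,ℓ)=(0.1177,357.66°,1.5469) → tip=(0.1403,-0.0057,1.5384)

0.140 -0.006 1.538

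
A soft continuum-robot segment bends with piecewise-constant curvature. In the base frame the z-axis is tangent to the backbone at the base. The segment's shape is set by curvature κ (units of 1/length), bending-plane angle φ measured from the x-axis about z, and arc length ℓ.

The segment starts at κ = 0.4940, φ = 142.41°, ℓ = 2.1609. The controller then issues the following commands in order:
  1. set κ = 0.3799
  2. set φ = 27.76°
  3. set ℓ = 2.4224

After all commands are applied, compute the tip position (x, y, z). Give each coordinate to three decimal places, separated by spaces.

0.919 0.484 2.095

initial: κ=0.4940, φ=142.41°, ℓ=2.1609
cmd 1: set κ=0.3799 → (κ,φ,ℓ)=(0.3799,142.41°,2.1609) → tip=(-0.6642,0.5113,1.9262)
cmd 2: set φ=27.76° → (κ,φ,ℓ)=(0.3799,27.76°,2.1609) → tip=(0.7418,0.3904,1.9262)
cmd 3: set ℓ=2.4224 → (κ,φ,ℓ)=(0.3799,27.76°,2.4224) → tip=(0.9187,0.4835,2.0947)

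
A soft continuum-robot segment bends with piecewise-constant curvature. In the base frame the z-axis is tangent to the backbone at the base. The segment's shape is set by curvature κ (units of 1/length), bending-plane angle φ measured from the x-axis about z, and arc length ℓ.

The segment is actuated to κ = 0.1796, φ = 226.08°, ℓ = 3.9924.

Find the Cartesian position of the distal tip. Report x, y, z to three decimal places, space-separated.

-0.951 -0.988 3.659

θ = κ·ℓ = 0.1796 × 3.9924 = 0.71704 rad
ρ = (1 − cos θ)/κ = (1 − 0.75376)/0.1796 = 1.37106
z = sin θ / κ = 0.65715/0.1796 = 3.65898
x = ρ cos φ = 1.37106 × cos(226.08°) = -0.95104
y = ρ sin φ = 1.37106 × sin(226.08°) = -0.98759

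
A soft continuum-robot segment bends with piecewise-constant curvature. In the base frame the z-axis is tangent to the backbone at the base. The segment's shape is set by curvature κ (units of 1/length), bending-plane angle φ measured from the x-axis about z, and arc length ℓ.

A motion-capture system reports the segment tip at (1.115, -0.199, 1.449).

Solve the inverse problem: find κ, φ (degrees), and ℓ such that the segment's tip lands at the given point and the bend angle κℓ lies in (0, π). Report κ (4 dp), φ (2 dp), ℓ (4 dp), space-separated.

ρ = √(x²+y²) = √(1.115² + -0.199²) = 1.13262
φ = atan2(y, x) mod 360° = atan2(-0.199, 1.115) = 349.8807°
|p|² = ρ² + z² = 1.13262² + 1.449² = 3.38243
κ = 2ρ / |p|² = 2×1.13262 / 3.38243 = 0.66971
θ = 2·atan2(ρ, z) = 2·atan2(1.13262, 1.449) = 1.32691 rad
ℓ = θ/κ = 1.32691/0.66971 = 1.98133

0.6697 349.88 1.9813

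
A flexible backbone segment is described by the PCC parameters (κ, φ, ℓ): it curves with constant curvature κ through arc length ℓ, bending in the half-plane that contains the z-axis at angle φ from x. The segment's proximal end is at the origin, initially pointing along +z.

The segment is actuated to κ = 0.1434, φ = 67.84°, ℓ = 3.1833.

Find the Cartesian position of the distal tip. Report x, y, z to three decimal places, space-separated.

θ = κ·ℓ = 0.1434 × 3.1833 = 0.45649 rad
ρ = (1 − cos θ)/κ = (1 − 0.89761)/0.1434 = 0.71404
z = sin θ / κ = 0.44080/0.1434 = 3.07389
x = ρ cos φ = 0.71404 × cos(67.84°) = 0.26933
y = ρ sin φ = 0.71404 × sin(67.84°) = 0.66129

0.269 0.661 3.074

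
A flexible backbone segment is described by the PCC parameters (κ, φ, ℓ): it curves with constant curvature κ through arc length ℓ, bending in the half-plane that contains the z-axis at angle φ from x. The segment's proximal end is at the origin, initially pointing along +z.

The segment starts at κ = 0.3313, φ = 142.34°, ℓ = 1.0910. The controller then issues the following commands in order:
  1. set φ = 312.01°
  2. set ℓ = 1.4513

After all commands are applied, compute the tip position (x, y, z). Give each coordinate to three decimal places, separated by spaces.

initial: κ=0.3313, φ=142.34°, ℓ=1.0910
cmd 1: set φ=312.01° → (κ,φ,ℓ)=(0.3313,312.01°,1.0910) → tip=(0.1305,-0.1449,1.0674)
cmd 2: set ℓ=1.4513 → (κ,φ,ℓ)=(0.3313,312.01°,1.4513) → tip=(0.2290,-0.2543,1.3960)

0.229 -0.254 1.396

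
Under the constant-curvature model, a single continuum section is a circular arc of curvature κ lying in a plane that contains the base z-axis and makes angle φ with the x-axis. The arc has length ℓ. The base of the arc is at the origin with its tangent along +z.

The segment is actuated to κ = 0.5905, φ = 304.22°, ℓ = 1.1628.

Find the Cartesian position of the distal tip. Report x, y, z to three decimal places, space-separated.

θ = κ·ℓ = 0.5905 × 1.1628 = 0.68663 rad
ρ = (1 − cos θ)/κ = (1 − 0.77338)/0.5905 = 0.38377
z = sin θ / κ = 0.63394/0.5905 = 1.07356
x = ρ cos φ = 0.38377 × cos(304.22°) = 0.21582
y = ρ sin φ = 0.38377 × sin(304.22°) = -0.31733

0.216 -0.317 1.074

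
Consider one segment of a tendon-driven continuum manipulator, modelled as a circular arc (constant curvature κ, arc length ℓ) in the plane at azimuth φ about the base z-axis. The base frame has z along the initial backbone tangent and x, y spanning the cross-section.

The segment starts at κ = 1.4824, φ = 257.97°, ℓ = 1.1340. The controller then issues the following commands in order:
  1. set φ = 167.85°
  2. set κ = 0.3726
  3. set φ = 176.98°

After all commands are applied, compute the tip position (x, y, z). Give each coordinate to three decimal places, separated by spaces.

initial: κ=1.4824, φ=257.97°, ℓ=1.1340
cmd 1: set φ=167.85° → (κ,φ,ℓ)=(1.4824,167.85°,1.1340) → tip=(-0.7320,0.1576,0.6705)
cmd 2: set κ=0.3726 → (κ,φ,ℓ)=(0.3726,167.85°,1.1340) → tip=(-0.2307,0.0497,1.1006)
cmd 3: set φ=176.98° → (κ,φ,ℓ)=(0.3726,176.98°,1.1340) → tip=(-0.2357,0.0124,1.1006)

-0.236 0.012 1.101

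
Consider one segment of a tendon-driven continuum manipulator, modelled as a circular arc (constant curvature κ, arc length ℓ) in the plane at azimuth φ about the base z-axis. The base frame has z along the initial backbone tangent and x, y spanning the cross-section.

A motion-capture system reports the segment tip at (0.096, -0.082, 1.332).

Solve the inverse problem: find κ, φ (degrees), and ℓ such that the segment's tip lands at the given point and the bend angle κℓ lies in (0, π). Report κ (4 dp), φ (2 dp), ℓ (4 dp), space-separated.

0.1411 319.50 1.3400

ρ = √(x²+y²) = √(0.096² + -0.082²) = 0.12625
φ = atan2(y, x) mod 360° = atan2(-0.082, 0.096) = 319.4972°
|p|² = ρ² + z² = 0.12625² + 1.332² = 1.79016
κ = 2ρ / |p|² = 2×0.12625 / 1.79016 = 0.14105
θ = 2·atan2(ρ, z) = 2·atan2(0.12625, 1.332) = 0.18901 rad
ℓ = θ/κ = 0.18901/0.14105 = 1.33996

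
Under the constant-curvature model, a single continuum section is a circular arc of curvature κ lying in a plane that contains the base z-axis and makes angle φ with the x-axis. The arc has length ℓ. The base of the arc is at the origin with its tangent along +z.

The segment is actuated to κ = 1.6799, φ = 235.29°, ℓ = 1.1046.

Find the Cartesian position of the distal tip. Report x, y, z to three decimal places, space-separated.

θ = κ·ℓ = 1.6799 × 1.1046 = 1.85562 rad
ρ = (1 − cos θ)/κ = (1 − -0.28099)/1.6799 = 0.76254
z = sin θ / κ = 0.95971/1.6799 = 0.57129
x = ρ cos φ = 0.76254 × cos(235.29°) = -0.43421
y = ρ sin φ = 0.76254 × sin(235.29°) = -0.62684

-0.434 -0.627 0.571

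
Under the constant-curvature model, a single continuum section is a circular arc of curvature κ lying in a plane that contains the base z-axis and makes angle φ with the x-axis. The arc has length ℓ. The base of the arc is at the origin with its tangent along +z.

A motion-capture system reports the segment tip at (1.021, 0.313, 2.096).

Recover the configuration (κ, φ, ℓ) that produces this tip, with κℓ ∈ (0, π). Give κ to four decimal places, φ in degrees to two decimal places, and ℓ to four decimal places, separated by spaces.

ρ = √(x²+y²) = √(1.021² + 0.313²) = 1.06790
φ = atan2(y, x) mod 360° = atan2(0.313, 1.021) = 17.0436°
|p|² = ρ² + z² = 1.06790² + 2.096² = 5.53363
κ = 2ρ / |p|² = 2×1.06790 / 5.53363 = 0.38597
θ = 2·atan2(ρ, z) = 2·atan2(1.06790, 2.096) = 0.94243 rad
ℓ = θ/κ = 0.94243/0.38597 = 2.44173

0.3860 17.04 2.4417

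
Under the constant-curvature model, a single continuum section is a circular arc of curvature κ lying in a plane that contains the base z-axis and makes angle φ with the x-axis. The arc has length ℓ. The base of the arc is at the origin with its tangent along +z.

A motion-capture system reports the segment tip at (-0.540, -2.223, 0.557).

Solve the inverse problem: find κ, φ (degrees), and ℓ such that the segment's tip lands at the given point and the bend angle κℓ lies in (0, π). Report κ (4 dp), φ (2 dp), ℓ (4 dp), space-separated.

0.8253 256.35 3.2277

ρ = √(x²+y²) = √(-0.540² + -2.223²) = 2.28765
φ = atan2(y, x) mod 360° = atan2(-2.223, -0.540) = 256.3465°
|p|² = ρ² + z² = 2.28765² + 0.557² = 5.54358
κ = 2ρ / |p|² = 2×2.28765 / 5.54358 = 0.82533
θ = 2·atan2(ρ, z) = 2·atan2(2.28765, 0.557) = 2.66392 rad
ℓ = θ/κ = 2.66392/0.82533 = 3.22770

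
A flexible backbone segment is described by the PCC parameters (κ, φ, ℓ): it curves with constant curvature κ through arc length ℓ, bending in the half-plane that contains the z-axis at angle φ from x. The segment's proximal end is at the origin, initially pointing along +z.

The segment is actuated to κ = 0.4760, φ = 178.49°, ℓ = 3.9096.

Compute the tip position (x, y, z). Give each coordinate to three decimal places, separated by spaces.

θ = κ·ℓ = 0.4760 × 3.9096 = 1.86097 rad
ρ = (1 − cos θ)/κ = (1 − -0.28612)/0.4760 = 2.70193
z = sin θ / κ = 0.95819/0.4760 = 2.01301
x = ρ cos φ = 2.70193 × cos(178.49°) = -2.70099
y = ρ sin φ = 2.70193 × sin(178.49°) = 0.07120

-2.701 0.071 2.013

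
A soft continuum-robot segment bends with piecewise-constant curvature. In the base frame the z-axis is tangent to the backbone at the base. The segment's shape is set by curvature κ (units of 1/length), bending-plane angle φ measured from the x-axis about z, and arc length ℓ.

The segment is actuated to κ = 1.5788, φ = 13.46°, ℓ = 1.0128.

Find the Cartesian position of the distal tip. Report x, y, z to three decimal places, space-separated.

0.633 0.152 0.633

θ = κ·ℓ = 1.5788 × 1.0128 = 1.59901 rad
ρ = (1 − cos θ)/κ = (1 − -0.02821)/1.5788 = 0.65126
z = sin θ / κ = 0.99960/1.5788 = 0.63314
x = ρ cos φ = 0.65126 × cos(13.46°) = 0.63337
y = ρ sin φ = 0.65126 × sin(13.46°) = 0.15159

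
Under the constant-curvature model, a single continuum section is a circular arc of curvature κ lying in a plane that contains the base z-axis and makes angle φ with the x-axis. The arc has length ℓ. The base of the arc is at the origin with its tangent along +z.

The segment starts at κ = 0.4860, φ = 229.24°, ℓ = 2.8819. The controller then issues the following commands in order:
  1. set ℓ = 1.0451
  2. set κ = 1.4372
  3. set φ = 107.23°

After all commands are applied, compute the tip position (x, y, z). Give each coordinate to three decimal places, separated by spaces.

-0.192 0.619 0.694

initial: κ=0.4860, φ=229.24°, ℓ=2.8819
cmd 1: set ℓ=1.0451 → (κ,φ,ℓ)=(0.4860,229.24°,1.0451) → tip=(-0.1696,-0.1968,1.0007)
cmd 2: set κ=1.4372 → (κ,φ,ℓ)=(1.4372,229.24°,1.0451) → tip=(-0.4231,-0.4908,0.6942)
cmd 3: set φ=107.23° → (κ,φ,ℓ)=(1.4372,107.23°,1.0451) → tip=(-0.1919,0.6189,0.6942)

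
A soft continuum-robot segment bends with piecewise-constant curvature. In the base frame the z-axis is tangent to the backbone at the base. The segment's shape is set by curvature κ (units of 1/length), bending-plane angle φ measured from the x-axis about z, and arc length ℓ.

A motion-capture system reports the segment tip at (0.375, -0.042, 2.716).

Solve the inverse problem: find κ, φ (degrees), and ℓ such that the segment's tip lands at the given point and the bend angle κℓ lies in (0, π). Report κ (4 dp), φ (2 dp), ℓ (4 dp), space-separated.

0.1004 353.61 2.7508

ρ = √(x²+y²) = √(0.375² + -0.042²) = 0.37734
φ = atan2(y, x) mod 360° = atan2(-0.042, 0.375) = 353.6095°
|p|² = ρ² + z² = 0.37734² + 2.716² = 7.51905
κ = 2ρ / |p|² = 2×0.37734 / 7.51905 = 0.10037
θ = 2·atan2(ρ, z) = 2·atan2(0.37734, 2.716) = 0.27610 rad
ℓ = θ/κ = 0.27610/0.10037 = 2.75082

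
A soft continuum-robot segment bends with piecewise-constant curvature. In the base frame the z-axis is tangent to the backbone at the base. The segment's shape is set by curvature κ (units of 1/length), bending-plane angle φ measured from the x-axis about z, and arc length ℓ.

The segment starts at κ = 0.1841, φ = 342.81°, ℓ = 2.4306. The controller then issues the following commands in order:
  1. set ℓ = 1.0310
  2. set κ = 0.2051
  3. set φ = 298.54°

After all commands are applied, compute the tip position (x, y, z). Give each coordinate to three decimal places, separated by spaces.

initial: κ=0.1841, φ=342.81°, ℓ=2.4306
cmd 1: set ℓ=1.0310 → (κ,φ,ℓ)=(0.1841,342.81°,1.0310) → tip=(0.0932,-0.0288,1.0248)
cmd 2: set κ=0.2051 → (κ,φ,ℓ)=(0.2051,342.81°,1.0310) → tip=(0.1037,-0.0321,1.0233)
cmd 3: set φ=298.54° → (κ,φ,ℓ)=(0.2051,298.54°,1.0310) → tip=(0.0519,-0.0954,1.0233)

0.052 -0.095 1.023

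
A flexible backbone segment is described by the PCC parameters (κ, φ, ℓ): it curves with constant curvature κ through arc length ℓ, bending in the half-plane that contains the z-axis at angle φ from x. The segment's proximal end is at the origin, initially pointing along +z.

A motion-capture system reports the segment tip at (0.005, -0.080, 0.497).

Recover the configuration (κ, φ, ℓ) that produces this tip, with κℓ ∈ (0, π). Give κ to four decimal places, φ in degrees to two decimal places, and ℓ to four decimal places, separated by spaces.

ρ = √(x²+y²) = √(0.005² + -0.080²) = 0.08016
φ = atan2(y, x) mod 360° = atan2(-0.080, 0.005) = 273.5763°
|p|² = ρ² + z² = 0.08016² + 0.497² = 0.25343
κ = 2ρ / |p|² = 2×0.08016 / 0.25343 = 0.63256
θ = 2·atan2(ρ, z) = 2·atan2(0.08016, 0.497) = 0.31981 rad
ℓ = θ/κ = 0.31981/0.63256 = 0.50557

0.6326 273.58 0.5056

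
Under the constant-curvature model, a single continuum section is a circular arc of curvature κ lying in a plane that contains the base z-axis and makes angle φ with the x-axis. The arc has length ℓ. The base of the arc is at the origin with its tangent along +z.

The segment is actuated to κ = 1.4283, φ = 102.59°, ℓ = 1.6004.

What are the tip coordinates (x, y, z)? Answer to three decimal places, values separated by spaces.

θ = κ·ℓ = 1.4283 × 1.6004 = 2.28585 rad
ρ = (1 − cos θ)/κ = (1 − -0.65566)/1.4283 = 1.15918
z = sin θ / κ = 0.75506/1.4283 = 0.52864
x = ρ cos φ = 1.15918 × cos(102.59°) = -0.25267
y = ρ sin φ = 1.15918 × sin(102.59°) = 1.13131

-0.253 1.131 0.529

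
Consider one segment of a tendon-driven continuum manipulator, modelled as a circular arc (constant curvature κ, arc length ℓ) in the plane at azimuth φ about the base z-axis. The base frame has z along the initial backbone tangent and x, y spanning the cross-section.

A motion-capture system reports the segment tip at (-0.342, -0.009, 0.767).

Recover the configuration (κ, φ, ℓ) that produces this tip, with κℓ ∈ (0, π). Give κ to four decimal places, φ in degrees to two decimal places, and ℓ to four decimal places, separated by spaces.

ρ = √(x²+y²) = √(-0.342² + -0.009²) = 0.34212
φ = atan2(y, x) mod 360° = atan2(-0.009, -0.342) = 181.5074°
|p|² = ρ² + z² = 0.34212² + 0.767² = 0.70533
κ = 2ρ / |p|² = 2×0.34212 / 0.70533 = 0.97009
θ = 2·atan2(ρ, z) = 2·atan2(0.34212, 0.767) = 0.83912 rad
ℓ = θ/κ = 0.83912/0.97009 = 0.86500

0.9701 181.51 0.8650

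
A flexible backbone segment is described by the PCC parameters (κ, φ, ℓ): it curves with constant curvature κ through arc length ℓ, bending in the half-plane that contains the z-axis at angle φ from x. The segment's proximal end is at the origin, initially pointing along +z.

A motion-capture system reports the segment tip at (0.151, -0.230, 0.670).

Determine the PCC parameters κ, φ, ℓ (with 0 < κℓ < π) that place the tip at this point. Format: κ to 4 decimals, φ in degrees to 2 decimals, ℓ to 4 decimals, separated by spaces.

1.0489 303.29 0.7430

ρ = √(x²+y²) = √(0.151² + -0.230²) = 0.27514
φ = atan2(y, x) mod 360° = atan2(-0.230, 0.151) = 303.2858°
|p|² = ρ² + z² = 0.27514² + 0.670² = 0.52460
κ = 2ρ / |p|² = 2×0.27514 / 0.52460 = 1.04894
θ = 2·atan2(ρ, z) = 2·atan2(0.27514, 0.670) = 0.77931 rad
ℓ = θ/κ = 0.77931/1.04894 = 0.74295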